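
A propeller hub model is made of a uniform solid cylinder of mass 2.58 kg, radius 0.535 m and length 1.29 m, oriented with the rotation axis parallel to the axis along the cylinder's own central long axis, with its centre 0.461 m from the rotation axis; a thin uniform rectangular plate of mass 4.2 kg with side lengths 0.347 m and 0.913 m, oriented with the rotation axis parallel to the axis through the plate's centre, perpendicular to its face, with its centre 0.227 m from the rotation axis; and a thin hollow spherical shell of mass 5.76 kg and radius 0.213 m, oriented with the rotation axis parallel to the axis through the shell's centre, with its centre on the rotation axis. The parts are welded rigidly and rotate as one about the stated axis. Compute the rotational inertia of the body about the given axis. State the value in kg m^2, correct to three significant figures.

Solid cylinder: I_cm = (1/2)MR² = (1/2)(2.58)(0.535)² = 0.36923 kg m^2; centre at d = 0.461 m, so I = I_cm + Md² gives I = 0.36923 + (2.58)(0.461)² = 0.91753 kg m^2.
Rectangular plate: I_cm = (1/12)M(a²+b²) = (1/12)(4.2)[(0.347)² + (0.913)²] = 0.33389 kg m^2; centre at d = 0.227 m, so I = I_cm + Md² gives I = 0.33389 + (4.2)(0.227)² = 0.55031 kg m^2.
Spherical shell: I_cm = (2/3)MR² = (2/3)(5.76)(0.213)² = 0.17422 kg m^2; axis through the centre, so I = 0.17422 kg m^2.
Total I = 0.91753 + 0.55031 + 0.17422 = 1.6421 kg m^2.

1.64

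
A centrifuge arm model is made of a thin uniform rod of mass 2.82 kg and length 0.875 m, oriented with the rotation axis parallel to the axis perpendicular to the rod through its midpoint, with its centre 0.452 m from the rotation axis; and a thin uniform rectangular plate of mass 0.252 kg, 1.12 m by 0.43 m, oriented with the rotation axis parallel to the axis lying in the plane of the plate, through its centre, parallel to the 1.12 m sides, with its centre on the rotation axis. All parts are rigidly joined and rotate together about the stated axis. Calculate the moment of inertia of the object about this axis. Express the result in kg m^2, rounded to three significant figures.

Thin rod: I_cm = (1/12)ML² = (1/12)(2.82)(0.875)² = 0.17992 kg m^2; centre at d = 0.452 m, so I = I_cm + Md² gives I = 0.17992 + (2.82)(0.452)² = 0.75606 kg m^2.
Rectangular plate: I_cm = (1/12)Mb² = (1/12)(0.252)(0.43)² = 0.0038829 kg m^2; axis through the centre, so I = 0.0038829 kg m^2.
Total I = 0.75606 + 0.0038829 = 0.75994 kg m^2.

0.760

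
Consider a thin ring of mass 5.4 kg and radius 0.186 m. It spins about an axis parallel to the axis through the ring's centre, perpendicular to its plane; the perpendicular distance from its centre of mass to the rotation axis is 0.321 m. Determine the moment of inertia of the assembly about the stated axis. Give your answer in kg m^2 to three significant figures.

0.743

I_cm = MR² = (5.4)(0.186)² = 0.18682 kg m^2; centre at d = 0.321 m, so I = I_cm + Md² gives I = 0.18682 + (5.4)(0.321)² = 0.74324 kg m^2.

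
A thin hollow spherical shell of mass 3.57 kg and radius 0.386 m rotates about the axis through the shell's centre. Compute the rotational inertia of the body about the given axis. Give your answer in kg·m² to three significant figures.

I_cm = (2/3)MR² = (2/3)(3.57)(0.386)² = 0.35461 kg·m²; axis through the centre, so I = 0.35461 kg·m².

0.355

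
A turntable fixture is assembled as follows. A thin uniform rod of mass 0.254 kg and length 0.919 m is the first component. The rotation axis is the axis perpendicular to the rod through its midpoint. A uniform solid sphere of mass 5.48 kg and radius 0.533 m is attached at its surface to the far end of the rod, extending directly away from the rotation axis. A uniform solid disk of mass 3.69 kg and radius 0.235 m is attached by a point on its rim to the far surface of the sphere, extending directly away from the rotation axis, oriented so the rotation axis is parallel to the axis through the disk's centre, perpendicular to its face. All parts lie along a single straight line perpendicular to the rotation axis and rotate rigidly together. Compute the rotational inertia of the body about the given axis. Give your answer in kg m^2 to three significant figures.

17.6

Thin rod: I_cm = (1/12)ML² = (1/12)(0.254)(0.919)² = 0.017877 kg m^2; axis through the centre, so I = 0.017877 kg m^2.
Solid sphere: I_cm = (2/5)MR² = (2/5)(5.48)(0.533)² = 0.62272 kg m^2; centre at d = 0.4595 + 0.533 = 0.9925 m, so I = I_cm + Md² gives I = 0.62272 + (5.48)(0.9925)² = 6.0208 kg m^2.
Solid disk: I_cm = (1/2)MR² = (1/2)(3.69)(0.235)² = 0.10189 kg m^2; centre at d = 0.4595 + 0.533 + 0.533 + 0.235 = 1.7605 m, so I = I_cm + Md² gives I = 0.10189 + (3.69)(1.7605)² = 11.539 kg m^2.
Total I = 0.017877 + 6.0208 + 11.539 = 17.577 kg m^2.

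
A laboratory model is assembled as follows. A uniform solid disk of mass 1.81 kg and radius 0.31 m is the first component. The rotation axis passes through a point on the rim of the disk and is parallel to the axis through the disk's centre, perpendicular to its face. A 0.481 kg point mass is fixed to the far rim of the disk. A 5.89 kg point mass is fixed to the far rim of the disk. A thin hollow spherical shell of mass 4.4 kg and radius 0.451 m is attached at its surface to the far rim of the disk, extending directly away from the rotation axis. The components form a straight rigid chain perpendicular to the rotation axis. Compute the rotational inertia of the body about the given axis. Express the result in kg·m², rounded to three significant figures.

Solid disk: I_cm = (1/2)MR² = (1/2)(1.81)(0.31)² = 0.086971 kg·m²; centre at d = 0.31 m, so the parallel axis theorem gives I = 0.086971 + (1.81)(0.31)² = 0.26091 kg·m².
Point mass: I_cm = 0; centre at d = 0.31 + 0.31 = 0.62 m, so the parallel axis theorem gives I = 0 + (0.481)(0.62)² = 0.1849 kg·m².
Point mass: I_cm = 0; centre at d = 0.31 + 0.31 = 0.62 m, so the parallel axis theorem gives I = 0 + (5.89)(0.62)² = 2.2641 kg·m².
Spherical shell: I_cm = (2/3)MR² = (2/3)(4.4)(0.451)² = 0.59664 kg·m²; centre at d = 0.31 + 0.31 + 0.451 = 1.071 m, so the parallel axis theorem gives I = 0.59664 + (4.4)(1.071)² = 5.6436 kg·m².
Total I = 0.26091 + 0.1849 + 2.2641 + 5.6436 = 8.3535 kg·m².

8.35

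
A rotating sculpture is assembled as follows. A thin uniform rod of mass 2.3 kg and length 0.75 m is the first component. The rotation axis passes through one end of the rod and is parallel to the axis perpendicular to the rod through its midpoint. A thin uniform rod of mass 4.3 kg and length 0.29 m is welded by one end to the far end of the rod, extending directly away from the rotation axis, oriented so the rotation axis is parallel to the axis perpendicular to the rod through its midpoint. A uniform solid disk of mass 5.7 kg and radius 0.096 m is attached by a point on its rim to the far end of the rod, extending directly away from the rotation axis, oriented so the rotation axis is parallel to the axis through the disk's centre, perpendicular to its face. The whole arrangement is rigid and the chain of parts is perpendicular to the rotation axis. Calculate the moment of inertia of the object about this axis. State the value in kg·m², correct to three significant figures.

11.3

Thin rod: I_cm = (1/12)ML² = (1/12)(2.3)(0.75)² = 0.10781 kg·m²; centre at d = 0.375 m, so the parallel axis theorem gives I = 0.10781 + (2.3)(0.375)² = 0.43125 kg·m².
Thin rod: I_cm = (1/12)ML² = (1/12)(4.3)(0.29)² = 0.030136 kg·m²; centre at d = 0.375 + 0.375 + 0.145 = 0.895 m, so the parallel axis theorem gives I = 0.030136 + (4.3)(0.895)² = 3.4745 kg·m².
Solid disk: I_cm = (1/2)MR² = (1/2)(5.7)(0.096)² = 0.026266 kg·m²; centre at d = 0.375 + 0.375 + 0.145 + 0.145 + 0.096 = 1.136 m, so the parallel axis theorem gives I = 0.026266 + (5.7)(1.136)² = 7.3821 kg·m².
Total I = 0.43125 + 3.4745 + 7.3821 = 11.288 kg·m².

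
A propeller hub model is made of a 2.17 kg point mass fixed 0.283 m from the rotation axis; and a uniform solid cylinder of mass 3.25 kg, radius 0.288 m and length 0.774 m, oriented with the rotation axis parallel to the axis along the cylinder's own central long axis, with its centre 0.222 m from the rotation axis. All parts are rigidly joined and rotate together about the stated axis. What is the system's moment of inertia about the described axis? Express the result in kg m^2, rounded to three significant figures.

Point mass: I_cm = 0; centre at d = 0.283 m, so I = I_cm + Md² gives I = 0 + (2.17)(0.283)² = 0.17379 kg m^2.
Solid cylinder: I_cm = (1/2)MR² = (1/2)(3.25)(0.288)² = 0.13478 kg m^2; centre at d = 0.222 m, so I = I_cm + Md² gives I = 0.13478 + (3.25)(0.222)² = 0.29496 kg m^2.
Total I = 0.17379 + 0.29496 = 0.46875 kg m^2.

0.469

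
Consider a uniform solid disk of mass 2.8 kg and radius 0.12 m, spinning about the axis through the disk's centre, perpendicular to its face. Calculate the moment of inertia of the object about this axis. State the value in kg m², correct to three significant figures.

0.0202

I_cm = (1/2)MR² = (1/2)(2.8)(0.12)² = 0.02016 kg m²; axis through the centre, so I = 0.02016 kg m².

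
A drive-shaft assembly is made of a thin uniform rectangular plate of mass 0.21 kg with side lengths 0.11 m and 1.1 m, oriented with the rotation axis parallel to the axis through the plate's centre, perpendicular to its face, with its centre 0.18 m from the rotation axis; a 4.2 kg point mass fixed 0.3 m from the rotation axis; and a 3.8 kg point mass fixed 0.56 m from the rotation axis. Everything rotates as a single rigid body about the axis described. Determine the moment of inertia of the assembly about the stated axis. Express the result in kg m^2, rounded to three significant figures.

Rectangular plate: I_cm = (1/12)M(a²+b²) = (1/12)(0.21)[(0.11)² + (1.1)²] = 0.021387 kg m^2; centre at d = 0.18 m, so I = I_cm + Md² gives I = 0.021387 + (0.21)(0.18)² = 0.028191 kg m^2.
Point mass: I_cm = 0; centre at d = 0.3 m, so I = I_cm + Md² gives I = 0 + (4.2)(0.3)² = 0.378 kg m^2.
Point mass: I_cm = 0; centre at d = 0.56 m, so I = I_cm + Md² gives I = 0 + (3.8)(0.56)² = 1.1917 kg m^2.
Total I = 0.028191 + 0.378 + 1.1917 = 1.5979 kg m^2.

1.60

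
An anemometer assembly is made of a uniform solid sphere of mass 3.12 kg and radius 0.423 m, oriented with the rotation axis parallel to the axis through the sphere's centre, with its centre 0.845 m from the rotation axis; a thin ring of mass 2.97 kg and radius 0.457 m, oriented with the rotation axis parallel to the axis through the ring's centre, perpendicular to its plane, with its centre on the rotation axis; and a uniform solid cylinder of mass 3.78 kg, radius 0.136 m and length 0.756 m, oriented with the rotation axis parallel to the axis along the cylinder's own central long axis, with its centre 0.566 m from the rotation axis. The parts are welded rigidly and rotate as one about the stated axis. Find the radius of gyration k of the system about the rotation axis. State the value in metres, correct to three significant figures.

0.661

Solid sphere: I_cm = (2/5)MR² = (2/5)(3.12)(0.423)² = 0.2233 kg m²; centre at d = 0.845 m, so I = I_cm + Md² gives I = 0.2233 + (3.12)(0.845)² = 2.4511 kg m².
Thin ring: I_cm = MR² = (2.97)(0.457)² = 0.62028 kg m²; axis through the centre, so I = 0.62028 kg m².
Solid cylinder: I_cm = (1/2)MR² = (1/2)(3.78)(0.136)² = 0.034957 kg m²; centre at d = 0.566 m, so I = I_cm + Md² gives I = 0.034957 + (3.78)(0.566)² = 1.2459 kg m².
Total I = 4.3172 kg m²; total mass M = 9.87 kg.
k = √(I/M) = √(4.3172/9.87) = 0.66137 m.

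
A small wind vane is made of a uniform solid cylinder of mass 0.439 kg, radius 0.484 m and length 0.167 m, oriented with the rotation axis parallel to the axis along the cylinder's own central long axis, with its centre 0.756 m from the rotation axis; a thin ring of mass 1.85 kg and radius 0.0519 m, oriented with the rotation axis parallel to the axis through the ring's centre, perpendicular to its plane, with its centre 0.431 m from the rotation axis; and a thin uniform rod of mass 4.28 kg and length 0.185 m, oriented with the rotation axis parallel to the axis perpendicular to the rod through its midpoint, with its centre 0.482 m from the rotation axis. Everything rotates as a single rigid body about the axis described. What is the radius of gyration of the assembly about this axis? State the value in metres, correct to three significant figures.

Solid cylinder: I_cm = (1/2)MR² = (1/2)(0.439)(0.484)² = 0.051419 kg·m²; centre at d = 0.756 m, so I = I_cm + Md² gives I = 0.051419 + (0.439)(0.756)² = 0.30232 kg·m².
Thin ring: I_cm = MR² = (1.85)(0.0519)² = 0.0049832 kg·m²; centre at d = 0.431 m, so I = I_cm + Md² gives I = 0.0049832 + (1.85)(0.431)² = 0.34864 kg·m².
Thin rod: I_cm = (1/12)ML² = (1/12)(4.28)(0.185)² = 0.012207 kg·m²; centre at d = 0.482 m, so I = I_cm + Md² gives I = 0.012207 + (4.28)(0.482)² = 1.0066 kg·m².
Total I = 1.6575 kg·m²; total mass M = 6.569 kg.
k = √(I/M) = √(1.6575/6.569) = 0.50232 m.

0.502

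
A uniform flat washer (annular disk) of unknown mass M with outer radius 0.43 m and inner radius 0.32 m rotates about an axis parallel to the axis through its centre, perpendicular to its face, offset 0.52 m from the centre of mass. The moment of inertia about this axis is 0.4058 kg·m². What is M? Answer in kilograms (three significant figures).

0.980

I = I_cm + Md² = (1/2)M(R²+r²) + Md² = M·[0.5·[(0.43)² + (0.32)²] + (0.52)²] = M·0.41405.
So M = 0.4058 / 0.41405 = 0.98007 kg.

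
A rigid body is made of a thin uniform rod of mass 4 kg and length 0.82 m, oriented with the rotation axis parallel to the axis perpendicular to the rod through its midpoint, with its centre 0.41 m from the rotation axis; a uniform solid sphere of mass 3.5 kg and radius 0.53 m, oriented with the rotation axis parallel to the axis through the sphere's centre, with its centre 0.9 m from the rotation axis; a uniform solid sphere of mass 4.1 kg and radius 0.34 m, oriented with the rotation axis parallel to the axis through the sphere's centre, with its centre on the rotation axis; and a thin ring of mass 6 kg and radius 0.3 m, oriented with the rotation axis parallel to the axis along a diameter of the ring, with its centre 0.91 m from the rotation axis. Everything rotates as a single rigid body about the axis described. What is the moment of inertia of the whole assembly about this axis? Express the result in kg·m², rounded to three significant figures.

Thin rod: I_cm = (1/12)ML² = (1/12)(4)(0.82)² = 0.22413 kg·m²; centre at d = 0.41 m, so the parallel axis theorem gives I = 0.22413 + (4)(0.41)² = 0.89653 kg·m².
Solid sphere: I_cm = (2/5)MR² = (2/5)(3.5)(0.53)² = 0.39326 kg·m²; centre at d = 0.9 m, so the parallel axis theorem gives I = 0.39326 + (3.5)(0.9)² = 3.2283 kg·m².
Solid sphere: I_cm = (2/5)MR² = (2/5)(4.1)(0.34)² = 0.18958 kg·m²; axis through the centre, so I = 0.18958 kg·m².
Thin ring: I_cm = (1/2)MR² = (1/2)(6)(0.3)² = 0.27 kg·m²; centre at d = 0.91 m, so the parallel axis theorem gives I = 0.27 + (6)(0.91)² = 5.2386 kg·m².
Total I = 0.89653 + 3.2283 + 0.18958 + 5.2386 = 9.553 kg·m².

9.55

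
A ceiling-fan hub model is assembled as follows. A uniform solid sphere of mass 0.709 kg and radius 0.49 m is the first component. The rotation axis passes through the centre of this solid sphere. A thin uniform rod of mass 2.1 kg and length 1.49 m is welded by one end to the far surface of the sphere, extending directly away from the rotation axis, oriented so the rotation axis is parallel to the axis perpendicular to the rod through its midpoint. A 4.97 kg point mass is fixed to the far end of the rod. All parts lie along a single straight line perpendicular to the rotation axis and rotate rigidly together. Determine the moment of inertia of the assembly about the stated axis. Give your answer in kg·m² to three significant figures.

Solid sphere: I_cm = (2/5)MR² = (2/5)(0.709)(0.49)² = 0.068092 kg·m²; axis through the centre, so I = 0.068092 kg·m².
Thin rod: I_cm = (1/12)ML² = (1/12)(2.1)(1.49)² = 0.38852 kg·m²; centre at d = 0.49 + 0.745 = 1.235 m, so I = I_cm + Md² gives I = 0.38852 + (2.1)(1.235)² = 3.5915 kg·m².
Point mass: I_cm = 0; centre at d = 0.49 + 0.745 + 0.745 = 1.98 m, so I = I_cm + Md² gives I = 0 + (4.97)(1.98)² = 19.484 kg·m².
Total I = 0.068092 + 3.5915 + 19.484 = 23.144 kg·m².

23.1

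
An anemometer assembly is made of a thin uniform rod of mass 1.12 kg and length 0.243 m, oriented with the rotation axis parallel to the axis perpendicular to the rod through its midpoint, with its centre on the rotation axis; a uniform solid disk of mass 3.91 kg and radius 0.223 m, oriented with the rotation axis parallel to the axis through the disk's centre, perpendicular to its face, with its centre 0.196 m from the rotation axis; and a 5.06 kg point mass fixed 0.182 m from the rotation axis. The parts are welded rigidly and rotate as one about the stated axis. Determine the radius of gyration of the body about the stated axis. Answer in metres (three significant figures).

Thin rod: I_cm = (1/12)ML² = (1/12)(1.12)(0.243)² = 0.0055112 kg m²; axis through the centre, so I = 0.0055112 kg m².
Solid disk: I_cm = (1/2)MR² = (1/2)(3.91)(0.223)² = 0.09722 kg m²; centre at d = 0.196 m, so I = I_cm + Md² gives I = 0.09722 + (3.91)(0.196)² = 0.24743 kg m².
Point mass: I_cm = 0; centre at d = 0.182 m, so I = I_cm + Md² gives I = 0 + (5.06)(0.182)² = 0.16761 kg m².
Total I = 0.42055 kg m²; total mass M = 10.09 kg.
k = √(I/M) = √(0.42055/10.09) = 0.20416 m.

0.204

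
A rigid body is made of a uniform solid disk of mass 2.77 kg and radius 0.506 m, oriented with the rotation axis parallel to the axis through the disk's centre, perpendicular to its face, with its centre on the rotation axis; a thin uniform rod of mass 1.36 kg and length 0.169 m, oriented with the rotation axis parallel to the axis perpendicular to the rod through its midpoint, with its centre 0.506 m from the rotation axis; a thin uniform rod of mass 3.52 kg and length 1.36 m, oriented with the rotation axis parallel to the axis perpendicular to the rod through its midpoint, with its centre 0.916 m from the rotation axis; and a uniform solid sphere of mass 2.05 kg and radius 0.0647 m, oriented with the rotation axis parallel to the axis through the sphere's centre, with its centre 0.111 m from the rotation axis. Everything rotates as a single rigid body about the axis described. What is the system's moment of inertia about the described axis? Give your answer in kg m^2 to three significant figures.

Solid disk: I_cm = (1/2)MR² = (1/2)(2.77)(0.506)² = 0.35461 kg m^2; axis through the centre, so I = 0.35461 kg m^2.
Thin rod: I_cm = (1/12)ML² = (1/12)(1.36)(0.169)² = 0.0032369 kg m^2; centre at d = 0.506 m, so the parallel axis theorem gives I = 0.0032369 + (1.36)(0.506)² = 0.35145 kg m^2.
Thin rod: I_cm = (1/12)ML² = (1/12)(3.52)(1.36)² = 0.54255 kg m^2; centre at d = 0.916 m, so the parallel axis theorem gives I = 0.54255 + (3.52)(0.916)² = 3.496 kg m^2.
Solid sphere: I_cm = (2/5)MR² = (2/5)(2.05)(0.0647)² = 0.0034326 kg m^2; centre at d = 0.111 m, so the parallel axis theorem gives I = 0.0034326 + (2.05)(0.111)² = 0.028691 kg m^2.
Total I = 0.35461 + 0.35145 + 3.496 + 0.028691 = 4.2308 kg m^2.

4.23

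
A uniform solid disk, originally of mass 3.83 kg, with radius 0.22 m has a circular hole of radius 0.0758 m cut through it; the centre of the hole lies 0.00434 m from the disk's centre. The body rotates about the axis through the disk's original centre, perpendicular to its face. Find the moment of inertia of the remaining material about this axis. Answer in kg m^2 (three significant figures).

0.0914

Unpierced body about its centre: I₀ = (1/2)MR² = (1/2)(3.83)(0.22)² = 0.092686 kg m^2.
The removed disk has mass m = M·(r/R)² = (3.83)(0.0758/0.22)² = 0.45467 kg (same uniform areal density).
Its moment of inertia about the rotation axis (parallel-axis theorem): I_hole = (1/2)mr² + md² = (1/2)(0.45467)(0.0758)² + (0.45467)(0.00434)² = 0.0013147 kg m^2.
Treating the hole as negative mass, I = I₀ − I_hole = 0.092686 − 0.0013147 = 0.091371 kg m^2.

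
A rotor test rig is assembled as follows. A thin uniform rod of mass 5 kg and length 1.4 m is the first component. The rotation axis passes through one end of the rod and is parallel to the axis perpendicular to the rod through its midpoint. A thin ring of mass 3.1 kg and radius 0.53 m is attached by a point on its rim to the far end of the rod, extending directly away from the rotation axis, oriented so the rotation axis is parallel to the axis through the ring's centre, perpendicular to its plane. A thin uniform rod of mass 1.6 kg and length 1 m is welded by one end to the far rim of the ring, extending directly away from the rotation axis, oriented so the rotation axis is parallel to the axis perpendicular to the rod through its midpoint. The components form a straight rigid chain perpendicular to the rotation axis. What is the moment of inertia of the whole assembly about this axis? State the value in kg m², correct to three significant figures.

Thin rod: I_cm = (1/12)ML² = (1/12)(5)(1.4)² = 0.81667 kg m²; centre at d = 0.7 m, so I = I_cm + Md² gives I = 0.81667 + (5)(0.7)² = 3.2667 kg m².
Thin ring: I_cm = MR² = (3.1)(0.53)² = 0.87079 kg m²; centre at d = 0.7 + 0.7 + 0.53 = 1.93 m, so I = I_cm + Md² gives I = 0.87079 + (3.1)(1.93)² = 12.418 kg m².
Thin rod: I_cm = (1/12)ML² = (1/12)(1.6)(1)² = 0.13333 kg m²; centre at d = 0.7 + 0.7 + 0.53 + 0.53 + 0.5 = 2.96 m, so I = I_cm + Md² gives I = 0.13333 + (1.6)(2.96)² = 14.152 kg m².
Total I = 3.2667 + 12.418 + 14.152 = 29.837 kg m².

29.8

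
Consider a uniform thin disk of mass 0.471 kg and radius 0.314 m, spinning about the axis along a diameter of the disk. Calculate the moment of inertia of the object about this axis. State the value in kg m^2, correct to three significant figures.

I_cm = (1/4)MR² = (1/4)(0.471)(0.314)² = 0.01161 kg m^2; axis through the centre, so I = 0.01161 kg m^2.

0.0116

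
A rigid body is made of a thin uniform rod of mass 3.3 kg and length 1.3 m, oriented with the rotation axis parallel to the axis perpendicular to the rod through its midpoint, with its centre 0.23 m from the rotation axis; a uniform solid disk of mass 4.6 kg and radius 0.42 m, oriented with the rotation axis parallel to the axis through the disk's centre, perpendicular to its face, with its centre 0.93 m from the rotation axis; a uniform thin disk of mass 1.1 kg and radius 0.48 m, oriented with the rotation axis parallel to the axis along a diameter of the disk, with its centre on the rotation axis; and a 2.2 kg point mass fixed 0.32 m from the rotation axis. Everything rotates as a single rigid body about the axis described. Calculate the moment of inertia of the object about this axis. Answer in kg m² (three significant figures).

Thin rod: I_cm = (1/12)ML² = (1/12)(3.3)(1.3)² = 0.46475 kg m²; centre at d = 0.23 m, so I = I_cm + Md² gives I = 0.46475 + (3.3)(0.23)² = 0.63932 kg m².
Solid disk: I_cm = (1/2)MR² = (1/2)(4.6)(0.42)² = 0.40572 kg m²; centre at d = 0.93 m, so I = I_cm + Md² gives I = 0.40572 + (4.6)(0.93)² = 4.3843 kg m².
Thin disk: I_cm = (1/4)MR² = (1/4)(1.1)(0.48)² = 0.06336 kg m²; axis through the centre, so I = 0.06336 kg m².
Point mass: I_cm = 0; centre at d = 0.32 m, so I = I_cm + Md² gives I = 0 + (2.2)(0.32)² = 0.22528 kg m².
Total I = 0.63932 + 4.3843 + 0.06336 + 0.22528 = 5.3122 kg m².

5.31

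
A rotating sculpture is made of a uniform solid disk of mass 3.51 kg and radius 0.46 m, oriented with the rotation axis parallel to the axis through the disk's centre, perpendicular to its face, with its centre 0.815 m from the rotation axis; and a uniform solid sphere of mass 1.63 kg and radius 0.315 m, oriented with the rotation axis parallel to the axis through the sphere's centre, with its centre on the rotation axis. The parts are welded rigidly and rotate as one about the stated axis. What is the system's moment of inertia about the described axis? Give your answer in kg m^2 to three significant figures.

Solid disk: I_cm = (1/2)MR² = (1/2)(3.51)(0.46)² = 0.37136 kg m^2; centre at d = 0.815 m, so the parallel axis theorem gives I = 0.37136 + (3.51)(0.815)² = 2.7028 kg m^2.
Solid sphere: I_cm = (2/5)MR² = (2/5)(1.63)(0.315)² = 0.064695 kg m^2; axis through the centre, so I = 0.064695 kg m^2.
Total I = 2.7028 + 0.064695 = 2.7675 kg m^2.

2.77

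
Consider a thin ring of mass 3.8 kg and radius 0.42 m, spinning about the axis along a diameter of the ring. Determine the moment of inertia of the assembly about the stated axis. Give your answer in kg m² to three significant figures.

0.335

I_cm = (1/2)MR² = (1/2)(3.8)(0.42)² = 0.33516 kg m²; axis through the centre, so I = 0.33516 kg m².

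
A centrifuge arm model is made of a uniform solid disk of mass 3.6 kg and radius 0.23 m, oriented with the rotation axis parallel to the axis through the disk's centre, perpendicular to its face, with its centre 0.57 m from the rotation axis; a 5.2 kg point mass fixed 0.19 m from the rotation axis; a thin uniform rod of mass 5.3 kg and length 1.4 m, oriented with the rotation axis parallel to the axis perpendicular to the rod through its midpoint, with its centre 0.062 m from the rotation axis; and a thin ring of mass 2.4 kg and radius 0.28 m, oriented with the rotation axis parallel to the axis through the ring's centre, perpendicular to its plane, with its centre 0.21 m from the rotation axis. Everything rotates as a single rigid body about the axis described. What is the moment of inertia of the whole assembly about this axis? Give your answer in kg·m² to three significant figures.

2.63

Solid disk: I_cm = (1/2)MR² = (1/2)(3.6)(0.23)² = 0.09522 kg·m²; centre at d = 0.57 m, so I = I_cm + Md² gives I = 0.09522 + (3.6)(0.57)² = 1.2649 kg·m².
Point mass: I_cm = 0; centre at d = 0.19 m, so I = I_cm + Md² gives I = 0 + (5.2)(0.19)² = 0.18772 kg·m².
Thin rod: I_cm = (1/12)ML² = (1/12)(5.3)(1.4)² = 0.86567 kg·m²; centre at d = 0.062 m, so I = I_cm + Md² gives I = 0.86567 + (5.3)(0.062)² = 0.88604 kg·m².
Thin ring: I_cm = MR² = (2.4)(0.28)² = 0.18816 kg·m²; centre at d = 0.21 m, so I = I_cm + Md² gives I = 0.18816 + (2.4)(0.21)² = 0.294 kg·m².
Total I = 1.2649 + 0.18772 + 0.88604 + 0.294 = 2.6326 kg·m².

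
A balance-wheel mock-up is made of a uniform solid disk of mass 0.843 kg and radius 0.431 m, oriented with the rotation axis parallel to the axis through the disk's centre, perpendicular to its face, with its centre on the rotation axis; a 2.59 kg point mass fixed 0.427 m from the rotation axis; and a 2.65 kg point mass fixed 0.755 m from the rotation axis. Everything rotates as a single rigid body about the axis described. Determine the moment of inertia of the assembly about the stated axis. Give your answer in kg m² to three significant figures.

Solid disk: I_cm = (1/2)MR² = (1/2)(0.843)(0.431)² = 0.078298 kg m²; axis through the centre, so I = 0.078298 kg m².
Point mass: I_cm = 0; centre at d = 0.427 m, so I = I_cm + Md² gives I = 0 + (2.59)(0.427)² = 0.47223 kg m².
Point mass: I_cm = 0; centre at d = 0.755 m, so I = I_cm + Md² gives I = 0 + (2.65)(0.755)² = 1.5106 kg m².
Total I = 0.078298 + 0.47223 + 1.5106 = 2.0611 kg m².

2.06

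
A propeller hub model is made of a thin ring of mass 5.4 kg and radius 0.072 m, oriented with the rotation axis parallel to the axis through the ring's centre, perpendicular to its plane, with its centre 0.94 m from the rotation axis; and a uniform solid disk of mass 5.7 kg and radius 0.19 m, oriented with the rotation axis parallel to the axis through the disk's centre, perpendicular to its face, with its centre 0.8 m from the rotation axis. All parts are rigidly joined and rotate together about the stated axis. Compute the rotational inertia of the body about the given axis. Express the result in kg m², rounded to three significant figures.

8.55

Thin ring: I_cm = MR² = (5.4)(0.072)² = 0.027994 kg m²; centre at d = 0.94 m, so the parallel axis theorem gives I = 0.027994 + (5.4)(0.94)² = 4.7994 kg m².
Solid disk: I_cm = (1/2)MR² = (1/2)(5.7)(0.19)² = 0.10289 kg m²; centre at d = 0.8 m, so the parallel axis theorem gives I = 0.10289 + (5.7)(0.8)² = 3.7509 kg m².
Total I = 4.7994 + 3.7509 = 8.5503 kg m².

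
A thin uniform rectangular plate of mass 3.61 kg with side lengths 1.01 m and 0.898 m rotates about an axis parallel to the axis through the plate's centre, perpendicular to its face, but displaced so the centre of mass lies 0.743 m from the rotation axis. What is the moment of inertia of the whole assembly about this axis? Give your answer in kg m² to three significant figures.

I_cm = (1/12)M(a²+b²) = (1/12)(3.61)[(1.01)² + (0.898)²] = 0.54947 kg m²; centre at d = 0.743 m, so I = I_cm + Md² gives I = 0.54947 + (3.61)(0.743)² = 2.5424 kg m².

2.54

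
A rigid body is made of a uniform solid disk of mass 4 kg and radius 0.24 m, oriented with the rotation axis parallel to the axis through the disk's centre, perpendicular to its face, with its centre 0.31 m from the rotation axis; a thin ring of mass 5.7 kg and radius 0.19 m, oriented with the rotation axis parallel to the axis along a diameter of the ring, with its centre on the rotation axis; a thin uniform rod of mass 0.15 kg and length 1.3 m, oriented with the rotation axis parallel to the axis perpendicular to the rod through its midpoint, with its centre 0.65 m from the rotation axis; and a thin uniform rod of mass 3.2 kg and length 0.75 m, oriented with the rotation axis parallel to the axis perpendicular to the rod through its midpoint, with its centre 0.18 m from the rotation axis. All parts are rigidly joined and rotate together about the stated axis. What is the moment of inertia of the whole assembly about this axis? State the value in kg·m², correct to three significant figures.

0.941

Solid disk: I_cm = (1/2)MR² = (1/2)(4)(0.24)² = 0.1152 kg·m²; centre at d = 0.31 m, so the parallel axis theorem gives I = 0.1152 + (4)(0.31)² = 0.4996 kg·m².
Thin ring: I_cm = (1/2)MR² = (1/2)(5.7)(0.19)² = 0.10289 kg·m²; axis through the centre, so I = 0.10289 kg·m².
Thin rod: I_cm = (1/12)ML² = (1/12)(0.15)(1.3)² = 0.021125 kg·m²; centre at d = 0.65 m, so the parallel axis theorem gives I = 0.021125 + (0.15)(0.65)² = 0.0845 kg·m².
Thin rod: I_cm = (1/12)ML² = (1/12)(3.2)(0.75)² = 0.15 kg·m²; centre at d = 0.18 m, so the parallel axis theorem gives I = 0.15 + (3.2)(0.18)² = 0.25368 kg·m².
Total I = 0.4996 + 0.10289 + 0.0845 + 0.25368 = 0.94067 kg·m².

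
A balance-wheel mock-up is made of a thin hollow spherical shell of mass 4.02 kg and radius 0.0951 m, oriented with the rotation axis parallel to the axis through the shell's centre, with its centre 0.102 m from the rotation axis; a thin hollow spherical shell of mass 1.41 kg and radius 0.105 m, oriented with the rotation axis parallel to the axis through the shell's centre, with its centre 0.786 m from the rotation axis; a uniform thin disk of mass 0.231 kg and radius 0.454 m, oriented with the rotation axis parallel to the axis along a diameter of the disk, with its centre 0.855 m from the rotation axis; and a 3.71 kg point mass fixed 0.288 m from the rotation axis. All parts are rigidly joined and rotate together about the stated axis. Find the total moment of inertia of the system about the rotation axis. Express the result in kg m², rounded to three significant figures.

Spherical shell: I_cm = (2/3)MR² = (2/3)(4.02)(0.0951)² = 0.024238 kg m²; centre at d = 0.102 m, so I = I_cm + Md² gives I = 0.024238 + (4.02)(0.102)² = 0.066062 kg m².
Spherical shell: I_cm = (2/3)MR² = (2/3)(1.41)(0.105)² = 0.010363 kg m²; centre at d = 0.786 m, so I = I_cm + Md² gives I = 0.010363 + (1.41)(0.786)² = 0.88146 kg m².
Thin disk: I_cm = (1/4)MR² = (1/4)(0.231)(0.454)² = 0.011903 kg m²; centre at d = 0.855 m, so I = I_cm + Md² gives I = 0.011903 + (0.231)(0.855)² = 0.18077 kg m².
Point mass: I_cm = 0; centre at d = 0.288 m, so I = I_cm + Md² gives I = 0 + (3.71)(0.288)² = 0.30772 kg m².
Total I = 0.066062 + 0.88146 + 0.18077 + 0.30772 = 1.436 kg m².

1.44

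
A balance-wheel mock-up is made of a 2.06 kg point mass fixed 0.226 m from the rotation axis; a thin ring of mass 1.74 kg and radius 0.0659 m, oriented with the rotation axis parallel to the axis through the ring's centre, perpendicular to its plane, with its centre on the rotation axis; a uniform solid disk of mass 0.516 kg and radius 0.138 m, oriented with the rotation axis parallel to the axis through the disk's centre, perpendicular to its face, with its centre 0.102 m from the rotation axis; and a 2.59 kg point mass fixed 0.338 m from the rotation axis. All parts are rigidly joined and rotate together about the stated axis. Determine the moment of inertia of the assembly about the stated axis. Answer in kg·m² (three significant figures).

Point mass: I_cm = 0; centre at d = 0.226 m, so I = I_cm + Md² gives I = 0 + (2.06)(0.226)² = 0.10522 kg·m².
Thin ring: I_cm = MR² = (1.74)(0.0659)² = 0.0075565 kg·m²; axis through the centre, so I = 0.0075565 kg·m².
Solid disk: I_cm = (1/2)MR² = (1/2)(0.516)(0.138)² = 0.0049134 kg·m²; centre at d = 0.102 m, so I = I_cm + Md² gives I = 0.0049134 + (0.516)(0.102)² = 0.010282 kg·m².
Point mass: I_cm = 0; centre at d = 0.338 m, so I = I_cm + Md² gives I = 0 + (2.59)(0.338)² = 0.29589 kg·m².
Total I = 0.10522 + 0.0075565 + 0.010282 + 0.29589 = 0.41895 kg·m².

0.419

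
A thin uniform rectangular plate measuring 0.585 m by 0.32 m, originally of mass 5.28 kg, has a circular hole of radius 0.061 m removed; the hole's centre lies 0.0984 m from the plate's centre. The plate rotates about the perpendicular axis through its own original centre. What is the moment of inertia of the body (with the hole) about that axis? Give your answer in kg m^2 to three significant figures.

Unpierced body about its centre: I₀ = (1/12)M(a²+b²) = (1/12)(5.28)[(0.585)² + (0.32)²] = 0.19563 kg m^2.
The removed disk has mass m = M·πr²/(ab) = (5.28)·π(0.061)²/(0.585·0.32) = 0.32971 kg (same uniform areal density).
Its moment of inertia about the rotation axis (parallel-axis theorem): I_hole = (1/2)mr² + md² = (1/2)(0.32971)(0.061)² + (0.32971)(0.0984)² = 0.0038059 kg m^2.
Treating the hole as negative mass, I = I₀ − I_hole = 0.19563 − 0.0038059 = 0.19183 kg m^2.

0.192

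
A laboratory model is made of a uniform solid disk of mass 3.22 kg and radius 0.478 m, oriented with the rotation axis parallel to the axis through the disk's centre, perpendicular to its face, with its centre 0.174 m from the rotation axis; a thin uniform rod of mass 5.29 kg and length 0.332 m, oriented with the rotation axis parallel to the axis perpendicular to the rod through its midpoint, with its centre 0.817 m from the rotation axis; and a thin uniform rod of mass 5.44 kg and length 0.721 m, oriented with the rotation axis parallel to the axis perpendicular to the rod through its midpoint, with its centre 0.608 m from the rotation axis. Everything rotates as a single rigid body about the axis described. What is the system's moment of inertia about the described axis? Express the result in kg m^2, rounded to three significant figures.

Solid disk: I_cm = (1/2)MR² = (1/2)(3.22)(0.478)² = 0.36786 kg m^2; centre at d = 0.174 m, so I = I_cm + Md² gives I = 0.36786 + (3.22)(0.174)² = 0.46535 kg m^2.
Thin rod: I_cm = (1/12)ML² = (1/12)(5.29)(0.332)² = 0.04859 kg m^2; centre at d = 0.817 m, so I = I_cm + Md² gives I = 0.04859 + (5.29)(0.817)² = 3.5796 kg m^2.
Thin rod: I_cm = (1/12)ML² = (1/12)(5.44)(0.721)² = 0.23566 kg m^2; centre at d = 0.608 m, so I = I_cm + Md² gives I = 0.23566 + (5.44)(0.608)² = 2.2466 kg m^2.
Total I = 0.46535 + 3.5796 + 2.2466 = 6.2916 kg m^2.

6.29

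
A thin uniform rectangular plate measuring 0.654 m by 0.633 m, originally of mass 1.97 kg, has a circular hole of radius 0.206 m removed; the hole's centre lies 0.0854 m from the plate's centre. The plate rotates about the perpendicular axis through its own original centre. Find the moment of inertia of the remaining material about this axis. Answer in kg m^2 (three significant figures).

0.118

Unpierced body about its centre: I₀ = (1/12)M(a²+b²) = (1/12)(1.97)[(0.654)² + (0.633)²] = 0.136 kg m^2.
The removed disk has mass m = M·πr²/(ab) = (1.97)·π(0.206)²/(0.654·0.633) = 0.63441 kg (same uniform areal density).
Its moment of inertia about the rotation axis (parallel-axis theorem): I_hole = (1/2)mr² + md² = (1/2)(0.63441)(0.206)² + (0.63441)(0.0854)² = 0.018088 kg m^2.
Treating the hole as negative mass, I = I₀ − I_hole = 0.136 − 0.018088 = 0.11791 kg m^2.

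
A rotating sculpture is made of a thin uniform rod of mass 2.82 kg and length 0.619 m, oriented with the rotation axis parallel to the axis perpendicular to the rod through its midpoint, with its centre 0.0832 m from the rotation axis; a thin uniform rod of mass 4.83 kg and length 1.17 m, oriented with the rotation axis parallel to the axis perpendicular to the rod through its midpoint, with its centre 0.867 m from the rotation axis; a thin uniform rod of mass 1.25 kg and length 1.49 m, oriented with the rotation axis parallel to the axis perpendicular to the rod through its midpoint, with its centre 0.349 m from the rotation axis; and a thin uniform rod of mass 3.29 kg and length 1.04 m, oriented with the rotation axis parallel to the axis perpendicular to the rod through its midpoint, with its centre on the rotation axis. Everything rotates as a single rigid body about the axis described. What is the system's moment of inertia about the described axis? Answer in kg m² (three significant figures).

Thin rod: I_cm = (1/12)ML² = (1/12)(2.82)(0.619)² = 0.090043 kg m²; centre at d = 0.0832 m, so the parallel axis theorem gives I = 0.090043 + (2.82)(0.0832)² = 0.10956 kg m².
Thin rod: I_cm = (1/12)ML² = (1/12)(4.83)(1.17)² = 0.55098 kg m²; centre at d = 0.867 m, so the parallel axis theorem gives I = 0.55098 + (4.83)(0.867)² = 4.1816 kg m².
Thin rod: I_cm = (1/12)ML² = (1/12)(1.25)(1.49)² = 0.23126 kg m²; centre at d = 0.349 m, so the parallel axis theorem gives I = 0.23126 + (1.25)(0.349)² = 0.38351 kg m².
Thin rod: I_cm = (1/12)ML² = (1/12)(3.29)(1.04)² = 0.29654 kg m²; axis through the centre, so I = 0.29654 kg m².
Total I = 0.10956 + 4.1816 + 0.38351 + 0.29654 = 4.9713 kg m².

4.97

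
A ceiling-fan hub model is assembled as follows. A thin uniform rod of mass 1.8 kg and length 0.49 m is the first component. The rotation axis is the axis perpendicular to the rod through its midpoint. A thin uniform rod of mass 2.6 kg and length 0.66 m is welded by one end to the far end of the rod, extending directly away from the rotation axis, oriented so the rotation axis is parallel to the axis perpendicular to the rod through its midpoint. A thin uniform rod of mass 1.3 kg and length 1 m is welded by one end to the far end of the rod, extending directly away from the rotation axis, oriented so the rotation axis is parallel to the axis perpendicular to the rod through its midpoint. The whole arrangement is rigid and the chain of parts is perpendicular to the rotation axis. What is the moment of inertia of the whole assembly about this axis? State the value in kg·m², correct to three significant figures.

3.66

Thin rod: I_cm = (1/12)ML² = (1/12)(1.8)(0.49)² = 0.036015 kg·m²; axis through the centre, so I = 0.036015 kg·m².
Thin rod: I_cm = (1/12)ML² = (1/12)(2.6)(0.66)² = 0.09438 kg·m²; centre at d = 0.245 + 0.33 = 0.575 m, so I = I_cm + Md² gives I = 0.09438 + (2.6)(0.575)² = 0.954 kg·m².
Thin rod: I_cm = (1/12)ML² = (1/12)(1.3)(1)² = 0.10833 kg·m²; centre at d = 0.245 + 0.33 + 0.33 + 0.5 = 1.405 m, so I = I_cm + Md² gives I = 0.10833 + (1.3)(1.405)² = 2.6746 kg·m².
Total I = 0.036015 + 0.954 + 2.6746 = 3.6646 kg·m².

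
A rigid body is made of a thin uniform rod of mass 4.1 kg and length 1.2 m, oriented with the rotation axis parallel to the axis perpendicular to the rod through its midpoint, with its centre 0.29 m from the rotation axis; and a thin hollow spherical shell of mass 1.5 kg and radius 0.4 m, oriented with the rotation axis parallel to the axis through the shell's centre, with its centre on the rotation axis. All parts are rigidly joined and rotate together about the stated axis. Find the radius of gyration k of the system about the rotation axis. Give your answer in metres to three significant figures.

0.422

Thin rod: I_cm = (1/12)ML² = (1/12)(4.1)(1.2)² = 0.492 kg m²; centre at d = 0.29 m, so I = I_cm + Md² gives I = 0.492 + (4.1)(0.29)² = 0.83681 kg m².
Spherical shell: I_cm = (2/3)MR² = (2/3)(1.5)(0.4)² = 0.16 kg m²; axis through the centre, so I = 0.16 kg m².
Total I = 0.99681 kg m²; total mass M = 5.6 kg.
k = √(I/M) = √(0.99681/5.6) = 0.4219 m.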